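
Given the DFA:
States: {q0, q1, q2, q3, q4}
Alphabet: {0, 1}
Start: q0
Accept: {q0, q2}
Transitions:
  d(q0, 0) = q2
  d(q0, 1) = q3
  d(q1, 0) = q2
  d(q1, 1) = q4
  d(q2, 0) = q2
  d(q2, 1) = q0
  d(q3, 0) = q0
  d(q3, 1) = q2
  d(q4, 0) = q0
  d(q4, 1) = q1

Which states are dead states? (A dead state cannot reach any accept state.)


Forward reachability from each state:
  q0 -> reaches accept state q0 (live)
  q1 -> reaches accept state q0 (live)
  q2 -> reaches accept state q0 (live)
  q3 -> reaches accept state q0 (live)
  q4 -> reaches accept state q0 (live)

None (all states can reach an accept state)


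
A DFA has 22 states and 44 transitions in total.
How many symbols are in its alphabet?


Each state has exactly one transition per symbol.
|alphabet| = transitions / states = 44 / 22 = 2

2


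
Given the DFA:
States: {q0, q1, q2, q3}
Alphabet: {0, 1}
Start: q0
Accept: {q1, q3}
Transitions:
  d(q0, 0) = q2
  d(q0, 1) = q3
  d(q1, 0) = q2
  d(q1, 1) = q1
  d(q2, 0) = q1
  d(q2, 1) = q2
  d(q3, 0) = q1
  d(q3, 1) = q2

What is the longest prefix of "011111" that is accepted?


Run the DFA, marking each prefix where the state is accepting:
  "" -> q0 [reject]
  "0" -> q2 [reject]
  "01" -> q2 [reject]
  "011" -> q2 [reject]
  "0111" -> q2 [reject]
  "01111" -> q2 [reject]
  "011111" -> q2 [reject]

No prefix is accepted


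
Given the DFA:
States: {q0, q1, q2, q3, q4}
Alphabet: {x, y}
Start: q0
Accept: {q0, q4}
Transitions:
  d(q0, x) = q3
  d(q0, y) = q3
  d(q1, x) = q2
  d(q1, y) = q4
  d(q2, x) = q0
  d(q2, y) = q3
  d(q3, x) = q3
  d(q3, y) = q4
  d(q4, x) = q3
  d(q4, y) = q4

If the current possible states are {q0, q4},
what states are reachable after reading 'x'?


Apply transition on 'x' from each current state:
  d(q0, x) = q3
  d(q4, x) = q3

{q3}


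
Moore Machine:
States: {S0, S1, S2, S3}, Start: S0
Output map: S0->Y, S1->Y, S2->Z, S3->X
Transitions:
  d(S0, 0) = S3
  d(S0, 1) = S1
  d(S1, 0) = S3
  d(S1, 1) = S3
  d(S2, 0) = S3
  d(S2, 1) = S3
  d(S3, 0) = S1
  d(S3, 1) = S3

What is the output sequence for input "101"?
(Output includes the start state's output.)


Start: S0 (output Y)
  --1--> S1 (output Y)
  --0--> S3 (output X)
  --1--> S3 (output X)

"YYXX"


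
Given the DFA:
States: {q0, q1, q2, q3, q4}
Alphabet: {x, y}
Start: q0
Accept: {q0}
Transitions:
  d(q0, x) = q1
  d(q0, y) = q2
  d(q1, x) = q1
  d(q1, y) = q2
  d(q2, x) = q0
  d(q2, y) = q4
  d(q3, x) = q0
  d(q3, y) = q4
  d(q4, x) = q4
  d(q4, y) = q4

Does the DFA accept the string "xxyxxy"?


Trace: q0 -> q1 -> q1 -> q2 -> q0 -> q1 -> q2
Final state: q2
Accept states: {q0}

No, rejected (final state q2 is not an accept state)


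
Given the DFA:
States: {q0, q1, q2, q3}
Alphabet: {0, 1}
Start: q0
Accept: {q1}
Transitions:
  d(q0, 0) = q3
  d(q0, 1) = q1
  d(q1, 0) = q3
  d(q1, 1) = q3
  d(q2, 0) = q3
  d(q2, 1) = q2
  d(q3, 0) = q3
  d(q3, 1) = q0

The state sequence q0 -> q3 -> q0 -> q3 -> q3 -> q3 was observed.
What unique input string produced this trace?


Trace back each transition to find the symbol:
  q0 --[0]--> q3
  q3 --[1]--> q0
  q0 --[0]--> q3
  q3 --[0]--> q3
  q3 --[0]--> q3

"01000"


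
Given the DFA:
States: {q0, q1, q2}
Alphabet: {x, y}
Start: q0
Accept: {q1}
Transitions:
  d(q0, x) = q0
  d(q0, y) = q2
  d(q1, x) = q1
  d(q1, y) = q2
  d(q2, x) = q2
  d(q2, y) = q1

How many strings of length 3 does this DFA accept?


Enumerating all length-3 strings:
  "xxx" -> q0 [reject]
  "xxy" -> q2 [reject]
  "xyx" -> q2 [reject]
  "xyy" -> q1 [accept]
  "yxx" -> q2 [reject]
  "yxy" -> q1 [accept]
  "yyx" -> q1 [accept]
  "yyy" -> q2 [reject]

3 out of 8


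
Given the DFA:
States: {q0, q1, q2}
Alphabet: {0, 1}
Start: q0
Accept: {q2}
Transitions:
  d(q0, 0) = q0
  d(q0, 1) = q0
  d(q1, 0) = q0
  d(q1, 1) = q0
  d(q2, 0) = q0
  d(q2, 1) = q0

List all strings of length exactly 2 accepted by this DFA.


All strings of length 2: 4 total
Accepted: 0

None


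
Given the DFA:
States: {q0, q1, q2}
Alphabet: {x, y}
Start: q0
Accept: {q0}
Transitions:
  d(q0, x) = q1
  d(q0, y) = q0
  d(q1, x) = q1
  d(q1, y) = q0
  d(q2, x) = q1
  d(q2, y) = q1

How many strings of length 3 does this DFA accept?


Enumerating all length-3 strings:
  "xxx" -> q1 [reject]
  "xxy" -> q0 [accept]
  "xyx" -> q1 [reject]
  "xyy" -> q0 [accept]
  "yxx" -> q1 [reject]
  "yxy" -> q0 [accept]
  "yyx" -> q1 [reject]
  "yyy" -> q0 [accept]

4 out of 8


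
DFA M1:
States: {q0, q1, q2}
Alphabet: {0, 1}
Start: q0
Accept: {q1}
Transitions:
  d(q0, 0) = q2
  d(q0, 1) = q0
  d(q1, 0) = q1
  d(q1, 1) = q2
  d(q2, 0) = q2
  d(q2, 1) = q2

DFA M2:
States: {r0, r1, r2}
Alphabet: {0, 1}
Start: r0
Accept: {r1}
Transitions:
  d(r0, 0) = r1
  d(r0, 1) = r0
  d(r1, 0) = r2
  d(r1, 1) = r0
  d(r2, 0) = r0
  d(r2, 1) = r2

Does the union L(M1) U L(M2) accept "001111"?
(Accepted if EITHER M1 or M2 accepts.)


M1: final=q2 accepted=False
M2: final=r2 accepted=False

No, union rejects (neither accepts)


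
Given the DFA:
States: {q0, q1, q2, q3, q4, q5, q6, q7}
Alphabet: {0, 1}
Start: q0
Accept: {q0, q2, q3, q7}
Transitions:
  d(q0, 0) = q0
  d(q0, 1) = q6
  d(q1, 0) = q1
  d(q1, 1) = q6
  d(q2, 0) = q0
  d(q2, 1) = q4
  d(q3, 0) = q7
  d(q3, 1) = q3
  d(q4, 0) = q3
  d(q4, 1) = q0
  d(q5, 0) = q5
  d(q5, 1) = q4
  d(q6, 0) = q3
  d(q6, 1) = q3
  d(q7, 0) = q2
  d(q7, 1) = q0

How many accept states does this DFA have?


Accept states listed: {q0, q2, q3, q7}
Counting: q0(1) q2(2) q3(3) q7(4)

4


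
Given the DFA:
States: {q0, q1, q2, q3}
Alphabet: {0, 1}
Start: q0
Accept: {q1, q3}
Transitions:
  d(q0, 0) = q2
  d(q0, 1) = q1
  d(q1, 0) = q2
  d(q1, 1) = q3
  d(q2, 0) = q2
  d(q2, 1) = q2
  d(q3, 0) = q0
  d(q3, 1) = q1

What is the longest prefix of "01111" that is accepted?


Run the DFA, marking each prefix where the state is accepting:
  "" -> q0 [reject]
  "0" -> q2 [reject]
  "01" -> q2 [reject]
  "011" -> q2 [reject]
  "0111" -> q2 [reject]
  "01111" -> q2 [reject]

No prefix is accepted


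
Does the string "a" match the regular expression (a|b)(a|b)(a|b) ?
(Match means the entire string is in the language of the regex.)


|string| = 1; first = 'a'; last = 'a'

No, "a" does not match (a|b)(a|b)(a|b)


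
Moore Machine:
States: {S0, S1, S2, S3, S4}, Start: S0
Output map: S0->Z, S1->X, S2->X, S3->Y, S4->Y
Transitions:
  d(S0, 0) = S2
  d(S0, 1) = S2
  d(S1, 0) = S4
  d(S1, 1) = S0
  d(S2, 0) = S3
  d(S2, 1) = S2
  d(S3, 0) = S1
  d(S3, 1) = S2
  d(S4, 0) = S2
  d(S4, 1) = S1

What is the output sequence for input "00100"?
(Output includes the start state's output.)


Start: S0 (output Z)
  --0--> S2 (output X)
  --0--> S3 (output Y)
  --1--> S2 (output X)
  --0--> S3 (output Y)
  --0--> S1 (output X)

"ZXYXYX"


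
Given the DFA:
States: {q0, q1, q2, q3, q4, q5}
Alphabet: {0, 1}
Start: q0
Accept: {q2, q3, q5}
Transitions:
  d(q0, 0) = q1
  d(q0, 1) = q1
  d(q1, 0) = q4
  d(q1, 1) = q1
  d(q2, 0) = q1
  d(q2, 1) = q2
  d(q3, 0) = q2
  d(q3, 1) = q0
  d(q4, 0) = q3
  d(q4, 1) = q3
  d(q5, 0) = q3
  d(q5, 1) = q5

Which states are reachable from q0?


BFS from q0:
  layer 0: {q0}
  layer 1: {q1}
  layer 2: {q4}
  layer 3: {q3}
  layer 4: {q2}

{q0, q1, q2, q3, q4}


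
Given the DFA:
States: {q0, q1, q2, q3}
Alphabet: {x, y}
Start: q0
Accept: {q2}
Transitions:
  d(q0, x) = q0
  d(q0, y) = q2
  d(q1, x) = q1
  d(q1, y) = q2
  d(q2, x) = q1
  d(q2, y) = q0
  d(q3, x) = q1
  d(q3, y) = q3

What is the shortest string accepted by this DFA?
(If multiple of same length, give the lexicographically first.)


BFS by string length (lex-first path to each state shown):
  len 0: q0<-""
  len 1: q0<-"x", q2<-"y"
Found accept state at length 1.

"y"


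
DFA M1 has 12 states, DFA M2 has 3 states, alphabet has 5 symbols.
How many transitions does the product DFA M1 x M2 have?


Product DFA has 12 * 3 = 36 states.
Each has 5 transitions: 36 * 5 = 180

180


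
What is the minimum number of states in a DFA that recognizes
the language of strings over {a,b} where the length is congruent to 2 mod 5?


States track (length) mod 5.
Need 5 states: one per remainder 0..4; accept = remainder 2.

5


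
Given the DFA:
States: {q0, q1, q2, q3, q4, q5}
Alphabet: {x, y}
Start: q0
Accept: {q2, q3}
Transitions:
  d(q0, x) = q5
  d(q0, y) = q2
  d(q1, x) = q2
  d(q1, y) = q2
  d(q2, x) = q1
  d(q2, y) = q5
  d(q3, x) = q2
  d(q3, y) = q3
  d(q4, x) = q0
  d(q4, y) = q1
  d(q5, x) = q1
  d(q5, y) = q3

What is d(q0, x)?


Looking up transition d(q0, x)

q5


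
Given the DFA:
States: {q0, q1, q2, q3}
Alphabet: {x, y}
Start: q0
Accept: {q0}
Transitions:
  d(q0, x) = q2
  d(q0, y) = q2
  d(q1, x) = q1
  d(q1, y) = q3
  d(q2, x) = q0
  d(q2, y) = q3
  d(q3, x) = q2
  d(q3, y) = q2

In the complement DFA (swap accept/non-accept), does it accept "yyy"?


Trace: q0 -> q2 -> q3 -> q2
Final: q2
Original accept: {q0}
Complement: q2 is not in original accept

Yes, complement accepts (original rejects)


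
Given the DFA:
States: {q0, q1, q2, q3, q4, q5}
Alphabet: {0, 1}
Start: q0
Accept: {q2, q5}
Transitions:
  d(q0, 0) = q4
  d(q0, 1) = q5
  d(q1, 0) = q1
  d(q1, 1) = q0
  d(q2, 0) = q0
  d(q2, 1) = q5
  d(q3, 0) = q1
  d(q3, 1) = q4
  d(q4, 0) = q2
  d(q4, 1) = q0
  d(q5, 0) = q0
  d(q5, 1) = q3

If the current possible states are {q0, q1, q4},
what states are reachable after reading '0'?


Apply transition on '0' from each current state:
  d(q0, 0) = q4
  d(q1, 0) = q1
  d(q4, 0) = q2

{q1, q2, q4}


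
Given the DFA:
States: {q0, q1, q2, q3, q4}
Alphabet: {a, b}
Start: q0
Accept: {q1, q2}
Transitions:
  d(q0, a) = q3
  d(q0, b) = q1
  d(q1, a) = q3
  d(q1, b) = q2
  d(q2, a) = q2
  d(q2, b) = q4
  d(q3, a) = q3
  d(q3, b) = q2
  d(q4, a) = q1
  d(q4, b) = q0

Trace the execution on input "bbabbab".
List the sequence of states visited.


Input: bbabbab
d(q0, b) = q1
d(q1, b) = q2
d(q2, a) = q2
d(q2, b) = q4
d(q4, b) = q0
d(q0, a) = q3
d(q3, b) = q2


q0 -> q1 -> q2 -> q2 -> q4 -> q0 -> q3 -> q2


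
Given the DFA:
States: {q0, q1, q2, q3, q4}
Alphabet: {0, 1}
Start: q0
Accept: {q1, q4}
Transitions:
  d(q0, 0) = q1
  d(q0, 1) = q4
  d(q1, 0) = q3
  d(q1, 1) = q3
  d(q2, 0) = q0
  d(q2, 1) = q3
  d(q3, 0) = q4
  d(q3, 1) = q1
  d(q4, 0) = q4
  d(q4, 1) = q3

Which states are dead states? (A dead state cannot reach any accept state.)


Forward reachability from each state:
  q0 -> reaches accept state q1 (live)
  q1 -> reaches accept state q1 (live)
  q2 -> reaches accept state q1 (live)
  q3 -> reaches accept state q1 (live)
  q4 -> reaches accept state q1 (live)

None (all states can reach an accept state)


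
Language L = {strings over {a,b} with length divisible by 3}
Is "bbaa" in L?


length = 4; 4 mod 3 = 1

No, "bbaa" is not in L


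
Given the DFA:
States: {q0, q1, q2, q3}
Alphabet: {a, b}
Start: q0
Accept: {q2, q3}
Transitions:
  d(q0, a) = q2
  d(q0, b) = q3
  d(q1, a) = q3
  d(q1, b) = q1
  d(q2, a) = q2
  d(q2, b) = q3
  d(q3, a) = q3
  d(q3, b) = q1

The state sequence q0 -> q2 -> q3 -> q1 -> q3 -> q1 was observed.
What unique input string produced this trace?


Trace back each transition to find the symbol:
  q0 --[a]--> q2
  q2 --[b]--> q3
  q3 --[b]--> q1
  q1 --[a]--> q3
  q3 --[b]--> q1

"abbab"


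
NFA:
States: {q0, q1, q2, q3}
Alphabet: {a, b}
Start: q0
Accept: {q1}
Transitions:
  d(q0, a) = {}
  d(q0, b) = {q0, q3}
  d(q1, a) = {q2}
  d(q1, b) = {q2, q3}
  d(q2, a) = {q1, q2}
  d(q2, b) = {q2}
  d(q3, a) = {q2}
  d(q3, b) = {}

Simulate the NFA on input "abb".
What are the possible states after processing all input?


Start: {q0}
  --a--> {}
  --b--> {}
  --b--> {}

{} (empty set, no valid transitions)


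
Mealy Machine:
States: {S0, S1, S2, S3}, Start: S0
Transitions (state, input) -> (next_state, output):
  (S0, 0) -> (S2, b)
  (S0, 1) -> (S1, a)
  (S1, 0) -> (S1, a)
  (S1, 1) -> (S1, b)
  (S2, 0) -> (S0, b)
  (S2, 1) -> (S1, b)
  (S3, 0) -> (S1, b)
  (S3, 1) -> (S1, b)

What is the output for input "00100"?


Step-by-step:
  (S0, 0) -> (S2, b)
  (S2, 0) -> (S0, b)
  (S0, 1) -> (S1, a)
  (S1, 0) -> (S1, a)
  (S1, 0) -> (S1, a)

"bbaaa"


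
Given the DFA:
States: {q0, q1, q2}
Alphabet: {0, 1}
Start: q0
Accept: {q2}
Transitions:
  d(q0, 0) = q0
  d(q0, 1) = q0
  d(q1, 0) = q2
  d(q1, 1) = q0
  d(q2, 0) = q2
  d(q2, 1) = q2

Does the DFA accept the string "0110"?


Trace: q0 -> q0 -> q0 -> q0 -> q0
Final state: q0
Accept states: {q2}

No, rejected (final state q0 is not an accept state)


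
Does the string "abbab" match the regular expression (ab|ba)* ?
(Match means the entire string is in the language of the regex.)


|string| = 5; first = 'a'; last = 'b'

No, "abbab" does not match (ab|ba)*


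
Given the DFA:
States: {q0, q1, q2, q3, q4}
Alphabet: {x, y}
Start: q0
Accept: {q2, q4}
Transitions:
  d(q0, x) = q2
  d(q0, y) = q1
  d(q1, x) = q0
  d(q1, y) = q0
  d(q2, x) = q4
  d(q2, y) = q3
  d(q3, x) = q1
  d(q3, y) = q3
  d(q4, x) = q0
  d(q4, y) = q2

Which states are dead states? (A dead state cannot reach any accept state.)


Forward reachability from each state:
  q0 -> reaches accept state q2 (live)
  q1 -> reaches accept state q2 (live)
  q2 -> reaches accept state q2 (live)
  q3 -> reaches accept state q2 (live)
  q4 -> reaches accept state q2 (live)

None (all states can reach an accept state)


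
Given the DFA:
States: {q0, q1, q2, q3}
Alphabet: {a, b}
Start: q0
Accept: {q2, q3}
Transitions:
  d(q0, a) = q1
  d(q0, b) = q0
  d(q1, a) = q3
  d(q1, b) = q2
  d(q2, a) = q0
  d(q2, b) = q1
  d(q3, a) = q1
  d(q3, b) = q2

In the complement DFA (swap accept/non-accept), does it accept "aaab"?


Trace: q0 -> q1 -> q3 -> q1 -> q2
Final: q2
Original accept: {q2, q3}
Complement: q2 is in original accept

No, complement rejects (original accepts)


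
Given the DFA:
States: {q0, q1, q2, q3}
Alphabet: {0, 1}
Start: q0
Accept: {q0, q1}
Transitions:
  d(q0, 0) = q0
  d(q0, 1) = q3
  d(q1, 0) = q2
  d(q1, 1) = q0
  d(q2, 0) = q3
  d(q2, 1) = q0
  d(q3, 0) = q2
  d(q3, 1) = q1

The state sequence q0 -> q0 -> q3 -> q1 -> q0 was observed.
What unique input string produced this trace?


Trace back each transition to find the symbol:
  q0 --[0]--> q0
  q0 --[1]--> q3
  q3 --[1]--> q1
  q1 --[1]--> q0

"0111"


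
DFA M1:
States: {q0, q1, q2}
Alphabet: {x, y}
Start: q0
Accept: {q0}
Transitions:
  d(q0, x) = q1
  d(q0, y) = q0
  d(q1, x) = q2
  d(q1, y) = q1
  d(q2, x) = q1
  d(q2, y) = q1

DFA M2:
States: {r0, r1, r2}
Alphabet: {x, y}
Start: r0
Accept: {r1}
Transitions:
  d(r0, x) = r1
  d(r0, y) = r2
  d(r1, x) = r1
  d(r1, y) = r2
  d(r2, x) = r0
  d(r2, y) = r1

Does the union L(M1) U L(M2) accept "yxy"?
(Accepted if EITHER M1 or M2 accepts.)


M1: final=q1 accepted=False
M2: final=r2 accepted=False

No, union rejects (neither accepts)


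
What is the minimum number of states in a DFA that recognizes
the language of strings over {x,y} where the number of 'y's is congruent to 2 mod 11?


States track (count of 'y') mod 11.
Need 11 states: one per remainder 0..10; accept = remainder 2.

11


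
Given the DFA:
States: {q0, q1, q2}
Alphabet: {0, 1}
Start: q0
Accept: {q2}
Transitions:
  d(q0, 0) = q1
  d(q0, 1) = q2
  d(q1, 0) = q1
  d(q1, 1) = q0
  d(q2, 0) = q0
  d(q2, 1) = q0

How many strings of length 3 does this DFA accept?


Enumerating all length-3 strings:
  "000" -> q1 [reject]
  "001" -> q0 [reject]
  "010" -> q1 [reject]
  "011" -> q2 [accept]
  "100" -> q1 [reject]
  "101" -> q2 [accept]
  "110" -> q1 [reject]
  "111" -> q2 [accept]

3 out of 8


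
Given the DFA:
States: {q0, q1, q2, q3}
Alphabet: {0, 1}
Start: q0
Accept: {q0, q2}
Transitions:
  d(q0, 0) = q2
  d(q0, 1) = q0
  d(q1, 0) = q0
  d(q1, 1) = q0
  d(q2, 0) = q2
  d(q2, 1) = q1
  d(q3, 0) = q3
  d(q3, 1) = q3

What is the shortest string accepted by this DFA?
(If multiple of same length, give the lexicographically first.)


BFS by string length (lex-first path to each state shown):
  len 0: q0<-""
Found accept state at length 0.

"" (empty string)


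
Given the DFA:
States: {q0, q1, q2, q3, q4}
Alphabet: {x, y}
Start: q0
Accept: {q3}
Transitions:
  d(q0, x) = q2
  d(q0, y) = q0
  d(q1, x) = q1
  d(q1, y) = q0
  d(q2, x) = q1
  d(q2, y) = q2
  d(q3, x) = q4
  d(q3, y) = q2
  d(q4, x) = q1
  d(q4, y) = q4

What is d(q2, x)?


Looking up transition d(q2, x)

q1


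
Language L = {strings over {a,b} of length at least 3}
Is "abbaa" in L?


length = 5

Yes, "abbaa" is in L


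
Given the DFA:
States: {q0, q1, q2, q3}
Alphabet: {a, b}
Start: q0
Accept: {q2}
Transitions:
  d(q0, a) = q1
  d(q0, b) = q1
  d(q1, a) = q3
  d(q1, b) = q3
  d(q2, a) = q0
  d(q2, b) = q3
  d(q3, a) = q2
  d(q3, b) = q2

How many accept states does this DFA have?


Accept states listed: {q2}
Counting: q2(1)

1


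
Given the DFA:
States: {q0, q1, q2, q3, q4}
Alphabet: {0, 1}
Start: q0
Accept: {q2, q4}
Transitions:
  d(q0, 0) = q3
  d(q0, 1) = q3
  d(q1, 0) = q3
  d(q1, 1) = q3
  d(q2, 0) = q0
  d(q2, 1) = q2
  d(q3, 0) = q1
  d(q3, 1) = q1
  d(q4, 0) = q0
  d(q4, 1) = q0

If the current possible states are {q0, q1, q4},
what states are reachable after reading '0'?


Apply transition on '0' from each current state:
  d(q0, 0) = q3
  d(q1, 0) = q3
  d(q4, 0) = q0

{q0, q3}


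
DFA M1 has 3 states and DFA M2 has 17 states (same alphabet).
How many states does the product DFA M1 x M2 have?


Product construction pairs every M1 state with every M2 state.
3 * 17 = 51

51


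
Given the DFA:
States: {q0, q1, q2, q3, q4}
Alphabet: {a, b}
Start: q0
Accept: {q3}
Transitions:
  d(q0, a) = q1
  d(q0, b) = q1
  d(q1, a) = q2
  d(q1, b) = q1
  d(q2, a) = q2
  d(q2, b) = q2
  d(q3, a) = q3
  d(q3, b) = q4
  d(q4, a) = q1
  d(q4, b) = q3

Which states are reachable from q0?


BFS from q0:
  layer 0: {q0}
  layer 1: {q1}
  layer 2: {q2}

{q0, q1, q2}


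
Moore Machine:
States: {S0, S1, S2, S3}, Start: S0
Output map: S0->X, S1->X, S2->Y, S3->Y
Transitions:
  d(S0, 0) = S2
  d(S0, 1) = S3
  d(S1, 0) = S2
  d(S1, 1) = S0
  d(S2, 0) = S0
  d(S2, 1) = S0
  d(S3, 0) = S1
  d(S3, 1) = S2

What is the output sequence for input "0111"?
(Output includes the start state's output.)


Start: S0 (output X)
  --0--> S2 (output Y)
  --1--> S0 (output X)
  --1--> S3 (output Y)
  --1--> S2 (output Y)

"XYXYY"


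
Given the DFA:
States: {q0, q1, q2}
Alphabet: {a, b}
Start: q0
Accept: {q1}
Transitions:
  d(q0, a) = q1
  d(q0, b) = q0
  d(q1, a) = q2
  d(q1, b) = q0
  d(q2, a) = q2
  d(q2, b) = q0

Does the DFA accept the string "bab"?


Trace: q0 -> q0 -> q1 -> q0
Final state: q0
Accept states: {q1}

No, rejected (final state q0 is not an accept state)


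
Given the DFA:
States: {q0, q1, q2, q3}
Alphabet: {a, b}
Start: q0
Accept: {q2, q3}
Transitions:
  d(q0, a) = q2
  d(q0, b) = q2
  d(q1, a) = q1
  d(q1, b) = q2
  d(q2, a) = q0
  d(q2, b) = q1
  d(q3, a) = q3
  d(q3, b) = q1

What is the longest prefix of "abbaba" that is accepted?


Run the DFA, marking each prefix where the state is accepting:
  "" -> q0 [reject]
  "a" -> q2 [accept]
  "ab" -> q1 [reject]
  "abb" -> q2 [accept]
  "abba" -> q0 [reject]
  "abbab" -> q2 [accept]
  "abbaba" -> q0 [reject]

"abbab"


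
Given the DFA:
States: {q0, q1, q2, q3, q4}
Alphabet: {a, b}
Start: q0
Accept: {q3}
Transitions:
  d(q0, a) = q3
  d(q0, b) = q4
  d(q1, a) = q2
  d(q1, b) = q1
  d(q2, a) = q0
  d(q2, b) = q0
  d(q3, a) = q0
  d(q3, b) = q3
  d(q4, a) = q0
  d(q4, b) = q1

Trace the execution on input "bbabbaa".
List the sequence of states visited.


Input: bbabbaa
d(q0, b) = q4
d(q4, b) = q1
d(q1, a) = q2
d(q2, b) = q0
d(q0, b) = q4
d(q4, a) = q0
d(q0, a) = q3


q0 -> q4 -> q1 -> q2 -> q0 -> q4 -> q0 -> q3


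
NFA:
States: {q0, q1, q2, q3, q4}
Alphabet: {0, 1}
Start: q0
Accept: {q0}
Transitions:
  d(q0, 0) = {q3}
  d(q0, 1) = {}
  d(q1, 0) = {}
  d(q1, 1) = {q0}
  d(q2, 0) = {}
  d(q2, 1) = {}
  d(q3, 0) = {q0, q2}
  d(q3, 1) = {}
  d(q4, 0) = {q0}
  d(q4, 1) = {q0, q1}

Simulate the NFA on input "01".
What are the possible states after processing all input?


Start: {q0}
  --0--> {q3}
  --1--> {}

{} (empty set, no valid transitions)


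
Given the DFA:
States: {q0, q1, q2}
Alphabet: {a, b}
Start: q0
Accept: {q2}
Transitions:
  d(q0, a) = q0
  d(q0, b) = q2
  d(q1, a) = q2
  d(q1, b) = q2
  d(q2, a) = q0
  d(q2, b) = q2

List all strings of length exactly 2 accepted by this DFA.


All strings of length 2: 4 total
Accepted: 2

"ab", "bb"


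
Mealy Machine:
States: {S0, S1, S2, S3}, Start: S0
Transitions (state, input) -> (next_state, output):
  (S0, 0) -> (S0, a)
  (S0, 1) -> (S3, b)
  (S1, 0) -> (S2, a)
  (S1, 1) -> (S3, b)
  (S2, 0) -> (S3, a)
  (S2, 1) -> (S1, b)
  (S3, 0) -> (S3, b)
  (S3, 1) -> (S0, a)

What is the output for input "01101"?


Step-by-step:
  (S0, 0) -> (S0, a)
  (S0, 1) -> (S3, b)
  (S3, 1) -> (S0, a)
  (S0, 0) -> (S0, a)
  (S0, 1) -> (S3, b)

"abaab"


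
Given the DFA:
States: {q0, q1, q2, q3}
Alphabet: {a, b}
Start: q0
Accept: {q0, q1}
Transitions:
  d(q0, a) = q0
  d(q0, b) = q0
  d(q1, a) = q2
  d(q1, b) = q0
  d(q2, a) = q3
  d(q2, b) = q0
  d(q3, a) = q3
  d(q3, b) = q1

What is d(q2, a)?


Looking up transition d(q2, a)

q3


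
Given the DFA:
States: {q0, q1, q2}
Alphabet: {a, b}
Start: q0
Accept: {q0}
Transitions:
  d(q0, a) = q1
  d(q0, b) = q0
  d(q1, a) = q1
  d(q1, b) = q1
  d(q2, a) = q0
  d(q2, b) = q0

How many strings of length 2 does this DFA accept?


Enumerating all length-2 strings:
  "aa" -> q1 [reject]
  "ab" -> q1 [reject]
  "ba" -> q1 [reject]
  "bb" -> q0 [accept]

1 out of 4


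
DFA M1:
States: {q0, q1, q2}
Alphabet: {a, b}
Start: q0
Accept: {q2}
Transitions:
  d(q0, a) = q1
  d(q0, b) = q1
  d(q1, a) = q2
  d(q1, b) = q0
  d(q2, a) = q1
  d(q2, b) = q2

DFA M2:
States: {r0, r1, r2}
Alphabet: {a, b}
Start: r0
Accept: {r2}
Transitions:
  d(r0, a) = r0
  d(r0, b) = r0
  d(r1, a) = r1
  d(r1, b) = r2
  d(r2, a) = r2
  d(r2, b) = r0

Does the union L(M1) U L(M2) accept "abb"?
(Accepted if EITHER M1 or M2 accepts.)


M1: final=q1 accepted=False
M2: final=r0 accepted=False

No, union rejects (neither accepts)


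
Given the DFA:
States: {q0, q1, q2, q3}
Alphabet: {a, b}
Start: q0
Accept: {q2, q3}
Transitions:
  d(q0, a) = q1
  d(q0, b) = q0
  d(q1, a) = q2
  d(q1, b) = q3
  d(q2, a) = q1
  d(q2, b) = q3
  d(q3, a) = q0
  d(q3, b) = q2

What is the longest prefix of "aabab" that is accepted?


Run the DFA, marking each prefix where the state is accepting:
  "" -> q0 [reject]
  "a" -> q1 [reject]
  "aa" -> q2 [accept]
  "aab" -> q3 [accept]
  "aaba" -> q0 [reject]
  "aabab" -> q0 [reject]

"aab"


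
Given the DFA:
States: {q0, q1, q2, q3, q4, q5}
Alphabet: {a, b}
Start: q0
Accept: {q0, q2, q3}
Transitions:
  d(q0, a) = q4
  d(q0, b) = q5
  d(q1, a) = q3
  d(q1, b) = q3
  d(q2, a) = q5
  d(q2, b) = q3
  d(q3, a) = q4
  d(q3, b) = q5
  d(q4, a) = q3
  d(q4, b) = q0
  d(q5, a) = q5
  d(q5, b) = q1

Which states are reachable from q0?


BFS from q0:
  layer 0: {q0}
  layer 1: {q4, q5}
  layer 2: {q1, q3}

{q0, q1, q3, q4, q5}


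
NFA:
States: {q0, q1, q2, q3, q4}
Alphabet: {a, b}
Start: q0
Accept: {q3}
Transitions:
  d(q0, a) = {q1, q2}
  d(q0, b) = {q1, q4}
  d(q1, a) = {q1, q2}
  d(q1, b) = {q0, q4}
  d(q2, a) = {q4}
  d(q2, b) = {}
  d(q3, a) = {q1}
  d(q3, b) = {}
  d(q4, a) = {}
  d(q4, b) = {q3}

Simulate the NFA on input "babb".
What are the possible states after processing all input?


Start: {q0}
  --b--> {q1, q4}
  --a--> {q1, q2}
  --b--> {q0, q4}
  --b--> {q1, q3, q4}

{q1, q3, q4}


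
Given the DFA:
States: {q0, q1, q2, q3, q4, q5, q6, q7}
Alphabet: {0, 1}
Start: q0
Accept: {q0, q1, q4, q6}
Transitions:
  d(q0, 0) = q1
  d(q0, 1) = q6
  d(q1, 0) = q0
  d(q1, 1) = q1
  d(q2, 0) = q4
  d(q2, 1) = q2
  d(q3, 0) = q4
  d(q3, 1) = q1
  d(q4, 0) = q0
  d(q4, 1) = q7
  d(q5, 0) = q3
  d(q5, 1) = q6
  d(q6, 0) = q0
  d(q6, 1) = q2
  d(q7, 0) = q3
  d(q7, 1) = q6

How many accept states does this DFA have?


Accept states listed: {q0, q1, q4, q6}
Counting: q0(1) q1(2) q4(3) q6(4)

4


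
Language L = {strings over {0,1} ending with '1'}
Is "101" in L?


last symbol = '1'

Yes, "101" is in L


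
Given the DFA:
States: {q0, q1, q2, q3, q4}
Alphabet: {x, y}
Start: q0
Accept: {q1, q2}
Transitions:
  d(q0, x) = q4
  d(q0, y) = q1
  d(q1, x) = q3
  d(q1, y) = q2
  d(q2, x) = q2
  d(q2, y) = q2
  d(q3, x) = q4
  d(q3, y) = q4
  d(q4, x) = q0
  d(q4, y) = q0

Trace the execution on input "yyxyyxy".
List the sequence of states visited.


Input: yyxyyxy
d(q0, y) = q1
d(q1, y) = q2
d(q2, x) = q2
d(q2, y) = q2
d(q2, y) = q2
d(q2, x) = q2
d(q2, y) = q2


q0 -> q1 -> q2 -> q2 -> q2 -> q2 -> q2 -> q2


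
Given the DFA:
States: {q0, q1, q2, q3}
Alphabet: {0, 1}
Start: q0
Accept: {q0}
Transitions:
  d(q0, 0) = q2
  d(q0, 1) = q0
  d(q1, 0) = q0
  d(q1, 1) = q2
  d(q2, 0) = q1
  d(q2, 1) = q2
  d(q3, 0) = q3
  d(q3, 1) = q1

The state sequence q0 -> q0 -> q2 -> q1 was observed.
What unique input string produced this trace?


Trace back each transition to find the symbol:
  q0 --[1]--> q0
  q0 --[0]--> q2
  q2 --[0]--> q1

"100"


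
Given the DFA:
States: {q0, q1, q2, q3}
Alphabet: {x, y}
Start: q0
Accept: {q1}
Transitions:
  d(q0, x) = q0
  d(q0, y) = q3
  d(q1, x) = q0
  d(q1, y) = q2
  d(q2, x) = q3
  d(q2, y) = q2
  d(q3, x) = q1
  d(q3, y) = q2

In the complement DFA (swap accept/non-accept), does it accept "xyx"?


Trace: q0 -> q0 -> q3 -> q1
Final: q1
Original accept: {q1}
Complement: q1 is in original accept

No, complement rejects (original accepts)


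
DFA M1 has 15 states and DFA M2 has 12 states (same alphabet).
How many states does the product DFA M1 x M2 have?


Product construction pairs every M1 state with every M2 state.
15 * 12 = 180

180


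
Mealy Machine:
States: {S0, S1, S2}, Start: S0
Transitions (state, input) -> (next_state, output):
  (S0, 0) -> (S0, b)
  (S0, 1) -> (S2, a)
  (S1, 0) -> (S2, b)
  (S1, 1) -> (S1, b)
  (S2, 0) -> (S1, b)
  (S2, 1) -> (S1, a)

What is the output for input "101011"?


Step-by-step:
  (S0, 1) -> (S2, a)
  (S2, 0) -> (S1, b)
  (S1, 1) -> (S1, b)
  (S1, 0) -> (S2, b)
  (S2, 1) -> (S1, a)
  (S1, 1) -> (S1, b)

"abbbab"


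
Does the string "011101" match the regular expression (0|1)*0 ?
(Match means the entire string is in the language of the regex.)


|string| = 6; first = '0'; last = '1'

No, "011101" does not match (0|1)*0


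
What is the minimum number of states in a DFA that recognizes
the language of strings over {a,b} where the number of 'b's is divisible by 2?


States track (count of 'b') mod 2.
Need 2 states: one per remainder 0..1; accept = remainder 0.

2


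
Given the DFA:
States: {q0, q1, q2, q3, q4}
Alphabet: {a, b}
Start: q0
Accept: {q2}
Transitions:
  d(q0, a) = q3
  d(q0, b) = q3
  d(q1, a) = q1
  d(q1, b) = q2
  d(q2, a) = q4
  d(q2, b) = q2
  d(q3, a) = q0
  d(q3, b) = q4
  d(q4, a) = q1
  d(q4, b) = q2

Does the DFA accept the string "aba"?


Trace: q0 -> q3 -> q4 -> q1
Final state: q1
Accept states: {q2}

No, rejected (final state q1 is not an accept state)


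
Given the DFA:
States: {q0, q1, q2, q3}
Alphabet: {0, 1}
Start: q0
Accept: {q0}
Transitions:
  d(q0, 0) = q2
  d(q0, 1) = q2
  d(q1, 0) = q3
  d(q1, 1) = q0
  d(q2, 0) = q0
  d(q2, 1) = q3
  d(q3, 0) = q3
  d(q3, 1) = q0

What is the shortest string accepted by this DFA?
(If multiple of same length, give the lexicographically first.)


BFS by string length (lex-first path to each state shown):
  len 0: q0<-""
Found accept state at length 0.

"" (empty string)


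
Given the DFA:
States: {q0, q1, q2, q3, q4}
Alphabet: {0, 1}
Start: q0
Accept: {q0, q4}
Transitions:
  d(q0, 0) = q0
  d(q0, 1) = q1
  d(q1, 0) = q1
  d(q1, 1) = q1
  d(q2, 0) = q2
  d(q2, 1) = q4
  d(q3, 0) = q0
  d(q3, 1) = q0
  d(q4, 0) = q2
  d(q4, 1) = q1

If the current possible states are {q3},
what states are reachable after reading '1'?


Apply transition on '1' from each current state:
  d(q3, 1) = q0

{q0}


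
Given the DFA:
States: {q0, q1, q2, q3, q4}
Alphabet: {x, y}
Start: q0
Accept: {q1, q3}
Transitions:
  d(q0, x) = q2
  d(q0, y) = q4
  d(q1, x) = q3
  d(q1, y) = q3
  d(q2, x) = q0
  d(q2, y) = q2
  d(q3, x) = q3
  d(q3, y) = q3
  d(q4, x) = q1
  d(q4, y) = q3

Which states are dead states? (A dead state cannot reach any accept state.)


Forward reachability from each state:
  q0 -> reaches accept state q1 (live)
  q1 -> reaches accept state q1 (live)
  q2 -> reaches accept state q1 (live)
  q3 -> reaches accept state q3 (live)
  q4 -> reaches accept state q1 (live)

None (all states can reach an accept state)


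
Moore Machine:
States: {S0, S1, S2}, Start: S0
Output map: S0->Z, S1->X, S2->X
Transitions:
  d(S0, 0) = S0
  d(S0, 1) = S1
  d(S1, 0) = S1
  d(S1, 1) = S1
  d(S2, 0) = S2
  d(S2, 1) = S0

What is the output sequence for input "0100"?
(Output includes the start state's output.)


Start: S0 (output Z)
  --0--> S0 (output Z)
  --1--> S1 (output X)
  --0--> S1 (output X)
  --0--> S1 (output X)

"ZZXXX"


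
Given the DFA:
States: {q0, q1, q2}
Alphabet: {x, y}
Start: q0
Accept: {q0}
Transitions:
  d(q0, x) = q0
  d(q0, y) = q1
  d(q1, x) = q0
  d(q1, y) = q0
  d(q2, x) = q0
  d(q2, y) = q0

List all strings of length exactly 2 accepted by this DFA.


All strings of length 2: 4 total
Accepted: 3

"xx", "yx", "yy"


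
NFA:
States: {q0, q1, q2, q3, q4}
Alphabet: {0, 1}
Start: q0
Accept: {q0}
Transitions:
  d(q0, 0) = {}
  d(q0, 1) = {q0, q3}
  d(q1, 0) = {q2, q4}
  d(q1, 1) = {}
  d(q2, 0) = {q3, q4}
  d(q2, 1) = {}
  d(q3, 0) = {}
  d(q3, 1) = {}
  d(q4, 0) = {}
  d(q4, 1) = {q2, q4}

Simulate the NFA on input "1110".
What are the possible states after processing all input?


Start: {q0}
  --1--> {q0, q3}
  --1--> {q0, q3}
  --1--> {q0, q3}
  --0--> {}

{} (empty set, no valid transitions)


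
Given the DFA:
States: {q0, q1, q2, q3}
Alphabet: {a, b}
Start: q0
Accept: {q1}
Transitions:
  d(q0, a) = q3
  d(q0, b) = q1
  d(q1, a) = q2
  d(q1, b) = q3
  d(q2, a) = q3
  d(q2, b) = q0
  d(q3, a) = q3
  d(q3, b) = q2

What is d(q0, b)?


Looking up transition d(q0, b)

q1


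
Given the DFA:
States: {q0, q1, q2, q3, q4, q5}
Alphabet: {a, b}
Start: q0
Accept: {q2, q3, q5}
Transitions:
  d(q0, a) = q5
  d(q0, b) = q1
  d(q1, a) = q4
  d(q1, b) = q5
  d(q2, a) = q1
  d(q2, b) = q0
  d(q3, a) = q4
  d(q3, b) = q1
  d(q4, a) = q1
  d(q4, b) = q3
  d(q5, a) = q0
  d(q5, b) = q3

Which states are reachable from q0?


BFS from q0:
  layer 0: {q0}
  layer 1: {q1, q5}
  layer 2: {q3, q4}

{q0, q1, q3, q4, q5}


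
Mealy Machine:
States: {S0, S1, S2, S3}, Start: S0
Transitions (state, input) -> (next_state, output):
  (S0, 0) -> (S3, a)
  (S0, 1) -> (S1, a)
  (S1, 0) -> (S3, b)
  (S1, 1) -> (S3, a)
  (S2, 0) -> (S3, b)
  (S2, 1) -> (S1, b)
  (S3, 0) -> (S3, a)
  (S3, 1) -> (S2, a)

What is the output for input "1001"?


Step-by-step:
  (S0, 1) -> (S1, a)
  (S1, 0) -> (S3, b)
  (S3, 0) -> (S3, a)
  (S3, 1) -> (S2, a)

"abaa"


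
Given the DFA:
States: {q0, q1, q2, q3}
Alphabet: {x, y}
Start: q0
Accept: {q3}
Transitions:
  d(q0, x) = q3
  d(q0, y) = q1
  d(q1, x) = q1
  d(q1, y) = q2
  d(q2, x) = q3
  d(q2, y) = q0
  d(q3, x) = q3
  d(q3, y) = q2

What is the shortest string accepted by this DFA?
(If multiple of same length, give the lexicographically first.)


BFS by string length (lex-first path to each state shown):
  len 0: q0<-""
  len 1: q1<-"y", q3<-"x"
Found accept state at length 1.

"x"


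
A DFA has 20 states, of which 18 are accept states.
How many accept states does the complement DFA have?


Complement swaps accept and non-accept states.
20 - 18 = 2

2


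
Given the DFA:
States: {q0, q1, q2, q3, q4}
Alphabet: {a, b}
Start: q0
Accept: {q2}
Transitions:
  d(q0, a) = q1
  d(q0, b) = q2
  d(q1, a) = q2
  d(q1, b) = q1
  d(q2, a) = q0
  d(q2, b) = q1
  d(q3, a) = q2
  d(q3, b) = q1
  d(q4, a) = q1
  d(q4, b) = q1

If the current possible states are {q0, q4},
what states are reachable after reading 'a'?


Apply transition on 'a' from each current state:
  d(q0, a) = q1
  d(q4, a) = q1

{q1}


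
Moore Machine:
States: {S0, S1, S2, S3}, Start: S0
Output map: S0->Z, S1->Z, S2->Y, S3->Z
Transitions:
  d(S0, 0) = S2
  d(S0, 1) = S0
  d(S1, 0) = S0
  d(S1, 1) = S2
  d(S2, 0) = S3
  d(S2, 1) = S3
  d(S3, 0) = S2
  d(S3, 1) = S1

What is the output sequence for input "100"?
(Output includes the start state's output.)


Start: S0 (output Z)
  --1--> S0 (output Z)
  --0--> S2 (output Y)
  --0--> S3 (output Z)

"ZZYZ"


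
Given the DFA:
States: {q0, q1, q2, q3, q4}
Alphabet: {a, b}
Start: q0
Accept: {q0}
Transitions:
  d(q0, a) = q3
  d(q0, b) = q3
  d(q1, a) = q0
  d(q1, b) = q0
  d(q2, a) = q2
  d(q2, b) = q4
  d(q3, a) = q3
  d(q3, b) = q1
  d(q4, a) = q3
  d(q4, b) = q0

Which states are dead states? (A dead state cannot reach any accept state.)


Forward reachability from each state:
  q0 -> reaches accept state q0 (live)
  q1 -> reaches accept state q0 (live)
  q2 -> reaches accept state q0 (live)
  q3 -> reaches accept state q0 (live)
  q4 -> reaches accept state q0 (live)

None (all states can reach an accept state)


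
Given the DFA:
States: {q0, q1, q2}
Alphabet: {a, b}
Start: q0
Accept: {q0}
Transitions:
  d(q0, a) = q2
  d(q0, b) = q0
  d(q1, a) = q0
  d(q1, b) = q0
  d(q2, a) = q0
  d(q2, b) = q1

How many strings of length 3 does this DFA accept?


Enumerating all length-3 strings:
  "aaa" -> q2 [reject]
  "aab" -> q0 [accept]
  "aba" -> q0 [accept]
  "abb" -> q0 [accept]
  "baa" -> q0 [accept]
  "bab" -> q1 [reject]
  "bba" -> q2 [reject]
  "bbb" -> q0 [accept]

5 out of 8


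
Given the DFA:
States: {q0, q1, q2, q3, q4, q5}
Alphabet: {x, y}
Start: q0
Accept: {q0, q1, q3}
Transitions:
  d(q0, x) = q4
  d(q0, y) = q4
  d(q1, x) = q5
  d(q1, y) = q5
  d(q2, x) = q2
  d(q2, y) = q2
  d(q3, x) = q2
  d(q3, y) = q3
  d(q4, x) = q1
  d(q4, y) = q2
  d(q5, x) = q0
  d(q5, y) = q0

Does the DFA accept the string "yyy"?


Trace: q0 -> q4 -> q2 -> q2
Final state: q2
Accept states: {q0, q1, q3}

No, rejected (final state q2 is not an accept state)


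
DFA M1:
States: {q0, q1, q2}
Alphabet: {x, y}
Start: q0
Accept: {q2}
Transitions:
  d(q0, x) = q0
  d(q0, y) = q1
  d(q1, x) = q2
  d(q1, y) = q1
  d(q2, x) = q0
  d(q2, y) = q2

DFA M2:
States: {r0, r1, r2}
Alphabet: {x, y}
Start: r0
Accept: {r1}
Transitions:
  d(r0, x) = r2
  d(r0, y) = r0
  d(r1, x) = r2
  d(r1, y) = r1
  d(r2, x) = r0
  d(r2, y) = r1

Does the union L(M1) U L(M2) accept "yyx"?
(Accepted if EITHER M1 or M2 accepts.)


M1: final=q2 accepted=True
M2: final=r2 accepted=False

Yes, union accepts


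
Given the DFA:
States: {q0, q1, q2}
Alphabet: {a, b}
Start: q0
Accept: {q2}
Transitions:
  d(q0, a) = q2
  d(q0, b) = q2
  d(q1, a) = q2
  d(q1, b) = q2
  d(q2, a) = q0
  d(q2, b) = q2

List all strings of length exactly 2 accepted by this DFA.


All strings of length 2: 4 total
Accepted: 2

"ab", "bb"


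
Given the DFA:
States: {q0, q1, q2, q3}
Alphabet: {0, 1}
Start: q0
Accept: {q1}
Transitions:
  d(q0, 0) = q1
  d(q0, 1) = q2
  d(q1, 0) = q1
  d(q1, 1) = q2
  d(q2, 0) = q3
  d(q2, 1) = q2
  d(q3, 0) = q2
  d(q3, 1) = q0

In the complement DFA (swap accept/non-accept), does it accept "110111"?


Trace: q0 -> q2 -> q2 -> q3 -> q0 -> q2 -> q2
Final: q2
Original accept: {q1}
Complement: q2 is not in original accept

Yes, complement accepts (original rejects)


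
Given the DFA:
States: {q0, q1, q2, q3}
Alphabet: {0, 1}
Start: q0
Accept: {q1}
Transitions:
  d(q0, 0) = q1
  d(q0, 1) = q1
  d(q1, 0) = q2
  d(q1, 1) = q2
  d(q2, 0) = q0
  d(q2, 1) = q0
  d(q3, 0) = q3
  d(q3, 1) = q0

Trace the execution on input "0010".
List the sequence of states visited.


Input: 0010
d(q0, 0) = q1
d(q1, 0) = q2
d(q2, 1) = q0
d(q0, 0) = q1


q0 -> q1 -> q2 -> q0 -> q1


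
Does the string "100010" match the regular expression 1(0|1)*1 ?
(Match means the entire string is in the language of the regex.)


|string| = 6; first = '1'; last = '0'

No, "100010" does not match 1(0|1)*1


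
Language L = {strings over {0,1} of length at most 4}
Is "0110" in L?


length = 4

Yes, "0110" is in L


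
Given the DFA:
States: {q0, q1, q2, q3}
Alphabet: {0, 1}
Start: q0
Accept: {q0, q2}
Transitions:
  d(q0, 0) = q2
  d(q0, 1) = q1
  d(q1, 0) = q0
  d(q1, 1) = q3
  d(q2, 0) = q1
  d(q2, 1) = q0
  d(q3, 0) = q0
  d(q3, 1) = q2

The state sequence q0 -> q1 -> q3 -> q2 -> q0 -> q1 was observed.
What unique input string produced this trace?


Trace back each transition to find the symbol:
  q0 --[1]--> q1
  q1 --[1]--> q3
  q3 --[1]--> q2
  q2 --[1]--> q0
  q0 --[1]--> q1

"11111"


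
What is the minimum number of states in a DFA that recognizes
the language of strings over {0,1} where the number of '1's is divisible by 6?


States track (count of '1') mod 6.
Need 6 states: one per remainder 0..5; accept = remainder 0.

6


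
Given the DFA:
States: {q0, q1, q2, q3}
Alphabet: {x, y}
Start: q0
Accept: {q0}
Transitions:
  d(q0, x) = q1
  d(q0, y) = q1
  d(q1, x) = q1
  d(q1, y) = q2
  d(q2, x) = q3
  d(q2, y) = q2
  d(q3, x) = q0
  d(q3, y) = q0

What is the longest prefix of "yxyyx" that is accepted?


Run the DFA, marking each prefix where the state is accepting:
  "" -> q0 [accept]
  "y" -> q1 [reject]
  "yx" -> q1 [reject]
  "yxy" -> q2 [reject]
  "yxyy" -> q2 [reject]
  "yxyyx" -> q3 [reject]

""


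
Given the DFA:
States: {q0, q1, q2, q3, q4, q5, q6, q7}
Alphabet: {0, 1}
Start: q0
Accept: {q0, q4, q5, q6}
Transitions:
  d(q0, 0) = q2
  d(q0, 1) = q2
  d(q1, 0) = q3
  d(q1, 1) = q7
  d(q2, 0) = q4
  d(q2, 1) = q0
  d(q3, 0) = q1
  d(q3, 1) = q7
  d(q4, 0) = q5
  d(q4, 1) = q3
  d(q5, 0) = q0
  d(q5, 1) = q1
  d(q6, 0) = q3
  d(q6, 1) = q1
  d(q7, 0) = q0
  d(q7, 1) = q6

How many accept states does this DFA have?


Accept states listed: {q0, q4, q5, q6}
Counting: q0(1) q4(2) q5(3) q6(4)

4


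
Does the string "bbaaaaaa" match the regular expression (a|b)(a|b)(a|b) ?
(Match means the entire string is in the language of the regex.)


|string| = 8; first = 'b'; last = 'a'

No, "bbaaaaaa" does not match (a|b)(a|b)(a|b)


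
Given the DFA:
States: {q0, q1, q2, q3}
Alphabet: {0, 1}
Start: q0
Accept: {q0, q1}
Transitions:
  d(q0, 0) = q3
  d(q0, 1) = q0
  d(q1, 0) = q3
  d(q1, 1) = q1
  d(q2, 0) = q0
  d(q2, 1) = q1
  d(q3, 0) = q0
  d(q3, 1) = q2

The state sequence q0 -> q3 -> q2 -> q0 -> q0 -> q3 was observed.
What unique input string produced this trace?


Trace back each transition to find the symbol:
  q0 --[0]--> q3
  q3 --[1]--> q2
  q2 --[0]--> q0
  q0 --[1]--> q0
  q0 --[0]--> q3

"01010"


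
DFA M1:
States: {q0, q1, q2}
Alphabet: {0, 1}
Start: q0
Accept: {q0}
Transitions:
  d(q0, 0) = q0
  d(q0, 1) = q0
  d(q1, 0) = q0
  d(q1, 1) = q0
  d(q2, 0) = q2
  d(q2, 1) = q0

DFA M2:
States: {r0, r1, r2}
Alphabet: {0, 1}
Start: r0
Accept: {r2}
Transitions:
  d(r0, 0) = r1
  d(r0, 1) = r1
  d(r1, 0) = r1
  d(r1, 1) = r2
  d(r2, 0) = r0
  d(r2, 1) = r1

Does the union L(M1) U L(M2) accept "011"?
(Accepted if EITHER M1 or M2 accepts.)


M1: final=q0 accepted=True
M2: final=r1 accepted=False

Yes, union accepts


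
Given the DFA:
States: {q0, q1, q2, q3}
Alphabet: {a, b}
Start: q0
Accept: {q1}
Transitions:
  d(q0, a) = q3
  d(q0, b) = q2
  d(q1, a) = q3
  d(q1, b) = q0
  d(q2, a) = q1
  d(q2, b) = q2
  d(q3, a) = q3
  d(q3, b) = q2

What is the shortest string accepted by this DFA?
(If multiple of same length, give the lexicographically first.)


BFS by string length (lex-first path to each state shown):
  len 0: q0<-""
  len 1: q2<-"b", q3<-"a"
  len 2: q1<-"ba", q2<-"ab", q3<-"aa"
Found accept state at length 2.

"ba"


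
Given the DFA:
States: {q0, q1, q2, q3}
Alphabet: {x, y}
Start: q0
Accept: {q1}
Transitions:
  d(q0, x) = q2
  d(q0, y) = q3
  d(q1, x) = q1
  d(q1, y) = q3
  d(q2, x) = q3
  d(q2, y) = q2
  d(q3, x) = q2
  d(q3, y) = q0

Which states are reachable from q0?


BFS from q0:
  layer 0: {q0}
  layer 1: {q2, q3}

{q0, q2, q3}


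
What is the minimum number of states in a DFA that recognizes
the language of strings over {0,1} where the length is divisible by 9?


States track (length) mod 9.
Need 9 states: one per remainder 0..8; accept = remainder 0.

9
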